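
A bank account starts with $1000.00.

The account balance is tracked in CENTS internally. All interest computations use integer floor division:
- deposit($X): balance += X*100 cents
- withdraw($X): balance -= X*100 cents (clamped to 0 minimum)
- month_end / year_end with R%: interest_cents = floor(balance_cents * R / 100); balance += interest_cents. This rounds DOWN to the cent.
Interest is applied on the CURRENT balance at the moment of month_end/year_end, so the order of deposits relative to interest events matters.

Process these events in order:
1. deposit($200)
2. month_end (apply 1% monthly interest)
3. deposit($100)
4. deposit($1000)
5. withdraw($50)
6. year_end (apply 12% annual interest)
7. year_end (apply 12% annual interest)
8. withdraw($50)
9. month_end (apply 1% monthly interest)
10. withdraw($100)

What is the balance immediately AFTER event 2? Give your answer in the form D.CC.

After 1 (deposit($200)): balance=$1200.00 total_interest=$0.00
After 2 (month_end (apply 1% monthly interest)): balance=$1212.00 total_interest=$12.00

Answer: 1212.00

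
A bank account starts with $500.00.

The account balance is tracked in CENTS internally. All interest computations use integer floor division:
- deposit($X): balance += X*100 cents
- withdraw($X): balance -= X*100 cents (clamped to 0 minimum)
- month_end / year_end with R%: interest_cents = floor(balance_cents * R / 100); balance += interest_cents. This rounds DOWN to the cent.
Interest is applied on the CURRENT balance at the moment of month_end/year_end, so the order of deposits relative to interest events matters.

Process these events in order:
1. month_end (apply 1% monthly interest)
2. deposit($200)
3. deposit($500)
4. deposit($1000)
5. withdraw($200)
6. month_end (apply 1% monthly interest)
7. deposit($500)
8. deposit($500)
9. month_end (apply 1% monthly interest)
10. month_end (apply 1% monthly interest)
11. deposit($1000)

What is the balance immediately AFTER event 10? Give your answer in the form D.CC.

After 1 (month_end (apply 1% monthly interest)): balance=$505.00 total_interest=$5.00
After 2 (deposit($200)): balance=$705.00 total_interest=$5.00
After 3 (deposit($500)): balance=$1205.00 total_interest=$5.00
After 4 (deposit($1000)): balance=$2205.00 total_interest=$5.00
After 5 (withdraw($200)): balance=$2005.00 total_interest=$5.00
After 6 (month_end (apply 1% monthly interest)): balance=$2025.05 total_interest=$25.05
After 7 (deposit($500)): balance=$2525.05 total_interest=$25.05
After 8 (deposit($500)): balance=$3025.05 total_interest=$25.05
After 9 (month_end (apply 1% monthly interest)): balance=$3055.30 total_interest=$55.30
After 10 (month_end (apply 1% monthly interest)): balance=$3085.85 total_interest=$85.85

Answer: 3085.85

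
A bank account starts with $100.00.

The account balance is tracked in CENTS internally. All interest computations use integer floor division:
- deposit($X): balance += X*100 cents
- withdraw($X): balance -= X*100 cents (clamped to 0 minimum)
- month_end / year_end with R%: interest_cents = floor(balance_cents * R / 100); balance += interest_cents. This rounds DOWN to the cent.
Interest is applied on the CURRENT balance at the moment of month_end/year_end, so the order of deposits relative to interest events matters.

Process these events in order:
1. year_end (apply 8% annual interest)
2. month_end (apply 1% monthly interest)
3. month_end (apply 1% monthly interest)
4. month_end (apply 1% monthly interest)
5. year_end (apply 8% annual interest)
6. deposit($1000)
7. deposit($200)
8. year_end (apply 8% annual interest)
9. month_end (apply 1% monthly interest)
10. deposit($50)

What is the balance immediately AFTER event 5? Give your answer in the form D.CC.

After 1 (year_end (apply 8% annual interest)): balance=$108.00 total_interest=$8.00
After 2 (month_end (apply 1% monthly interest)): balance=$109.08 total_interest=$9.08
After 3 (month_end (apply 1% monthly interest)): balance=$110.17 total_interest=$10.17
After 4 (month_end (apply 1% monthly interest)): balance=$111.27 total_interest=$11.27
After 5 (year_end (apply 8% annual interest)): balance=$120.17 total_interest=$20.17

Answer: 120.17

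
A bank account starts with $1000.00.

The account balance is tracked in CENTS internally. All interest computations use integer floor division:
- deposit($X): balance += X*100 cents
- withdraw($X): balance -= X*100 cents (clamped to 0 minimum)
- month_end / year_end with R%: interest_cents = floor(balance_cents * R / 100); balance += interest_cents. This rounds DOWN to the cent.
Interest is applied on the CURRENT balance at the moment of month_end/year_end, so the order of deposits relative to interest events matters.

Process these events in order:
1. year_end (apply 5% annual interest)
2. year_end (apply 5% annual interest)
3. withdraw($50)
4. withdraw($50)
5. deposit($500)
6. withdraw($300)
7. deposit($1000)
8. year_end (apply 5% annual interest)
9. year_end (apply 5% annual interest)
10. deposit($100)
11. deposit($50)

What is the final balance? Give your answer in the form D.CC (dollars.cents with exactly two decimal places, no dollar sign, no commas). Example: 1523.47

After 1 (year_end (apply 5% annual interest)): balance=$1050.00 total_interest=$50.00
After 2 (year_end (apply 5% annual interest)): balance=$1102.50 total_interest=$102.50
After 3 (withdraw($50)): balance=$1052.50 total_interest=$102.50
After 4 (withdraw($50)): balance=$1002.50 total_interest=$102.50
After 5 (deposit($500)): balance=$1502.50 total_interest=$102.50
After 6 (withdraw($300)): balance=$1202.50 total_interest=$102.50
After 7 (deposit($1000)): balance=$2202.50 total_interest=$102.50
After 8 (year_end (apply 5% annual interest)): balance=$2312.62 total_interest=$212.62
After 9 (year_end (apply 5% annual interest)): balance=$2428.25 total_interest=$328.25
After 10 (deposit($100)): balance=$2528.25 total_interest=$328.25
After 11 (deposit($50)): balance=$2578.25 total_interest=$328.25

Answer: 2578.25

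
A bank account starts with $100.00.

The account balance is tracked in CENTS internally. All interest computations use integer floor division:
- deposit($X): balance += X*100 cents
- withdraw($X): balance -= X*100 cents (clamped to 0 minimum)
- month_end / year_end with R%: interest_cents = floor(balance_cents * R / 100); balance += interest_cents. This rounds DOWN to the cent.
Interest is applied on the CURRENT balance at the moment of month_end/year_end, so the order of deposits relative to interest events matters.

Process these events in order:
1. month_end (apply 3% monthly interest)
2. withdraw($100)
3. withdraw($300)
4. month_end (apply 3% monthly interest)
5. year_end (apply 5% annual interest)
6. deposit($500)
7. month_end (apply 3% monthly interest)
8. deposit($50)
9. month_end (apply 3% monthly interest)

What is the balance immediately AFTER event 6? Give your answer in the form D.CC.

Answer: 500.00

Derivation:
After 1 (month_end (apply 3% monthly interest)): balance=$103.00 total_interest=$3.00
After 2 (withdraw($100)): balance=$3.00 total_interest=$3.00
After 3 (withdraw($300)): balance=$0.00 total_interest=$3.00
After 4 (month_end (apply 3% monthly interest)): balance=$0.00 total_interest=$3.00
After 5 (year_end (apply 5% annual interest)): balance=$0.00 total_interest=$3.00
After 6 (deposit($500)): balance=$500.00 total_interest=$3.00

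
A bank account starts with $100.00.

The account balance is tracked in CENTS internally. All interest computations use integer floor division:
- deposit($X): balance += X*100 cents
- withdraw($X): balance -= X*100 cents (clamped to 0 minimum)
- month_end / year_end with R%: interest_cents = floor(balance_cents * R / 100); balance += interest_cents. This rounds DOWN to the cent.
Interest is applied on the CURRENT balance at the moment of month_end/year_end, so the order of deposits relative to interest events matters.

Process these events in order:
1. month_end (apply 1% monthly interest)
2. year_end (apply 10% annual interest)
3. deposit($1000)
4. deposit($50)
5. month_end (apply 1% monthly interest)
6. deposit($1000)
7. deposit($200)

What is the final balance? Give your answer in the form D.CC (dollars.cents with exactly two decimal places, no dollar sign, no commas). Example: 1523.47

Answer: 2372.71

Derivation:
After 1 (month_end (apply 1% monthly interest)): balance=$101.00 total_interest=$1.00
After 2 (year_end (apply 10% annual interest)): balance=$111.10 total_interest=$11.10
After 3 (deposit($1000)): balance=$1111.10 total_interest=$11.10
After 4 (deposit($50)): balance=$1161.10 total_interest=$11.10
After 5 (month_end (apply 1% monthly interest)): balance=$1172.71 total_interest=$22.71
After 6 (deposit($1000)): balance=$2172.71 total_interest=$22.71
After 7 (deposit($200)): balance=$2372.71 total_interest=$22.71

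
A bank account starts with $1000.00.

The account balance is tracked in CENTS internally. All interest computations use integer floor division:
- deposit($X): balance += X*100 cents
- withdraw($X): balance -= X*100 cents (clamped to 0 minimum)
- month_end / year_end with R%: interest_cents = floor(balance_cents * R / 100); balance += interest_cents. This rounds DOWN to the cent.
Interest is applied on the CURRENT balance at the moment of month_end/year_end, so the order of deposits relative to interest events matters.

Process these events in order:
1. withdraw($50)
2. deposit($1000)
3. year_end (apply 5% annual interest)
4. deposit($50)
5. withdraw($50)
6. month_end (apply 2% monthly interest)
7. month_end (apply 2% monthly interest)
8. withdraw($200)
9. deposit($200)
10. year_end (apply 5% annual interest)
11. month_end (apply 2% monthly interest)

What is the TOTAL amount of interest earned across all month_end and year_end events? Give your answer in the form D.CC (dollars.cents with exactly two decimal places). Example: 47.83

After 1 (withdraw($50)): balance=$950.00 total_interest=$0.00
After 2 (deposit($1000)): balance=$1950.00 total_interest=$0.00
After 3 (year_end (apply 5% annual interest)): balance=$2047.50 total_interest=$97.50
After 4 (deposit($50)): balance=$2097.50 total_interest=$97.50
After 5 (withdraw($50)): balance=$2047.50 total_interest=$97.50
After 6 (month_end (apply 2% monthly interest)): balance=$2088.45 total_interest=$138.45
After 7 (month_end (apply 2% monthly interest)): balance=$2130.21 total_interest=$180.21
After 8 (withdraw($200)): balance=$1930.21 total_interest=$180.21
After 9 (deposit($200)): balance=$2130.21 total_interest=$180.21
After 10 (year_end (apply 5% annual interest)): balance=$2236.72 total_interest=$286.72
After 11 (month_end (apply 2% monthly interest)): balance=$2281.45 total_interest=$331.45

Answer: 331.45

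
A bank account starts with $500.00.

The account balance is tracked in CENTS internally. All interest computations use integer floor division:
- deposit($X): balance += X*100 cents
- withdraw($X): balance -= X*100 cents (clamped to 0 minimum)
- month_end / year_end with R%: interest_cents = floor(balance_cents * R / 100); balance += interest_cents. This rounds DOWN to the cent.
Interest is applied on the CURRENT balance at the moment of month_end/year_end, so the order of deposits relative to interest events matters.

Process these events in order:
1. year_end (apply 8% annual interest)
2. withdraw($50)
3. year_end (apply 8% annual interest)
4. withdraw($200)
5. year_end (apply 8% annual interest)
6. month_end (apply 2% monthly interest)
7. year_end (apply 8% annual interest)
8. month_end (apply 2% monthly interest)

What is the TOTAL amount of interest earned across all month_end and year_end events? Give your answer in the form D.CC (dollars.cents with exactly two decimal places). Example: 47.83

Answer: 149.48

Derivation:
After 1 (year_end (apply 8% annual interest)): balance=$540.00 total_interest=$40.00
After 2 (withdraw($50)): balance=$490.00 total_interest=$40.00
After 3 (year_end (apply 8% annual interest)): balance=$529.20 total_interest=$79.20
After 4 (withdraw($200)): balance=$329.20 total_interest=$79.20
After 5 (year_end (apply 8% annual interest)): balance=$355.53 total_interest=$105.53
After 6 (month_end (apply 2% monthly interest)): balance=$362.64 total_interest=$112.64
After 7 (year_end (apply 8% annual interest)): balance=$391.65 total_interest=$141.65
After 8 (month_end (apply 2% monthly interest)): balance=$399.48 total_interest=$149.48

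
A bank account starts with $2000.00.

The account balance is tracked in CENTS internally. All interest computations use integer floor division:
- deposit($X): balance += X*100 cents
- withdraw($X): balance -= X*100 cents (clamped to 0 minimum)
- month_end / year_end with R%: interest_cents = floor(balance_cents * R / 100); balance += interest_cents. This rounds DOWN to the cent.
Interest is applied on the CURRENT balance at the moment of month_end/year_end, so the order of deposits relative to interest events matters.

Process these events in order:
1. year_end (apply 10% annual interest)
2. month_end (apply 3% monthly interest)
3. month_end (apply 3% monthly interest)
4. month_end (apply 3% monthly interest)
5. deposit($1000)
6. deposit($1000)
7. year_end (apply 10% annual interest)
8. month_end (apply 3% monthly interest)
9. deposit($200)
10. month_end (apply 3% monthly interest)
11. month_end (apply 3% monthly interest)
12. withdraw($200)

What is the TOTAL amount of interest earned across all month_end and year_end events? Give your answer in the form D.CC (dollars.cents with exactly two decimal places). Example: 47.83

After 1 (year_end (apply 10% annual interest)): balance=$2200.00 total_interest=$200.00
After 2 (month_end (apply 3% monthly interest)): balance=$2266.00 total_interest=$266.00
After 3 (month_end (apply 3% monthly interest)): balance=$2333.98 total_interest=$333.98
After 4 (month_end (apply 3% monthly interest)): balance=$2403.99 total_interest=$403.99
After 5 (deposit($1000)): balance=$3403.99 total_interest=$403.99
After 6 (deposit($1000)): balance=$4403.99 total_interest=$403.99
After 7 (year_end (apply 10% annual interest)): balance=$4844.38 total_interest=$844.38
After 8 (month_end (apply 3% monthly interest)): balance=$4989.71 total_interest=$989.71
After 9 (deposit($200)): balance=$5189.71 total_interest=$989.71
After 10 (month_end (apply 3% monthly interest)): balance=$5345.40 total_interest=$1145.40
After 11 (month_end (apply 3% monthly interest)): balance=$5505.76 total_interest=$1305.76
After 12 (withdraw($200)): balance=$5305.76 total_interest=$1305.76

Answer: 1305.76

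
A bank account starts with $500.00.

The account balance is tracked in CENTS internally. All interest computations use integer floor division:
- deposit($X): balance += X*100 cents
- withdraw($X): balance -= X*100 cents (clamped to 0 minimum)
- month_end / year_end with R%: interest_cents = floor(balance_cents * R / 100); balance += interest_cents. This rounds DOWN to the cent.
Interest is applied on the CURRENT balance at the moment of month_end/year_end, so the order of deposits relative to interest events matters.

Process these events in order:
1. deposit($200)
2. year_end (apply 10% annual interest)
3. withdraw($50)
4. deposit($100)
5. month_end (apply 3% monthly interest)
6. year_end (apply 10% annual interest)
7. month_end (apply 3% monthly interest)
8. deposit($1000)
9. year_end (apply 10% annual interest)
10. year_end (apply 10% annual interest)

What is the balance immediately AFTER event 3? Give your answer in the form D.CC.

Answer: 720.00

Derivation:
After 1 (deposit($200)): balance=$700.00 total_interest=$0.00
After 2 (year_end (apply 10% annual interest)): balance=$770.00 total_interest=$70.00
After 3 (withdraw($50)): balance=$720.00 total_interest=$70.00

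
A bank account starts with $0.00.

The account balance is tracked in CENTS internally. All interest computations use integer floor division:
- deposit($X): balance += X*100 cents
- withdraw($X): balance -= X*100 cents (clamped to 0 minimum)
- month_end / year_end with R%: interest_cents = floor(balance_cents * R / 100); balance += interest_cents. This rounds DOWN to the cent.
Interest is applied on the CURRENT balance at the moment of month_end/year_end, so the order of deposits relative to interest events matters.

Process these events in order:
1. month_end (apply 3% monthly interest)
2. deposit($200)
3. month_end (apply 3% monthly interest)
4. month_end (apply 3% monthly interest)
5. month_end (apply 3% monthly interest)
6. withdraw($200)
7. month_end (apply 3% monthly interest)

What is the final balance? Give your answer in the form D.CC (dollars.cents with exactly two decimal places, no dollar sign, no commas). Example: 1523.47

Answer: 19.09

Derivation:
After 1 (month_end (apply 3% monthly interest)): balance=$0.00 total_interest=$0.00
After 2 (deposit($200)): balance=$200.00 total_interest=$0.00
After 3 (month_end (apply 3% monthly interest)): balance=$206.00 total_interest=$6.00
After 4 (month_end (apply 3% monthly interest)): balance=$212.18 total_interest=$12.18
After 5 (month_end (apply 3% monthly interest)): balance=$218.54 total_interest=$18.54
After 6 (withdraw($200)): balance=$18.54 total_interest=$18.54
After 7 (month_end (apply 3% monthly interest)): balance=$19.09 total_interest=$19.09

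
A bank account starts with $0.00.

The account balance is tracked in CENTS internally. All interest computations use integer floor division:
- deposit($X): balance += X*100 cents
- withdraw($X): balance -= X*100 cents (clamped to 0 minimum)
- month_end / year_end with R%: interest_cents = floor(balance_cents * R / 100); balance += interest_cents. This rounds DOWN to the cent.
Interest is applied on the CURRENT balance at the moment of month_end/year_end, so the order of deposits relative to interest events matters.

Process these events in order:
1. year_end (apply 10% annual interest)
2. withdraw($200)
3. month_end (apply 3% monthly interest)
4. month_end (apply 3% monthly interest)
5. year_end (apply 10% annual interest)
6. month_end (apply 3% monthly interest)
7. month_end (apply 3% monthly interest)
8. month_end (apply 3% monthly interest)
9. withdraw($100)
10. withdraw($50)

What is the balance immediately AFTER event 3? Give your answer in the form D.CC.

After 1 (year_end (apply 10% annual interest)): balance=$0.00 total_interest=$0.00
After 2 (withdraw($200)): balance=$0.00 total_interest=$0.00
After 3 (month_end (apply 3% monthly interest)): balance=$0.00 total_interest=$0.00

Answer: 0.00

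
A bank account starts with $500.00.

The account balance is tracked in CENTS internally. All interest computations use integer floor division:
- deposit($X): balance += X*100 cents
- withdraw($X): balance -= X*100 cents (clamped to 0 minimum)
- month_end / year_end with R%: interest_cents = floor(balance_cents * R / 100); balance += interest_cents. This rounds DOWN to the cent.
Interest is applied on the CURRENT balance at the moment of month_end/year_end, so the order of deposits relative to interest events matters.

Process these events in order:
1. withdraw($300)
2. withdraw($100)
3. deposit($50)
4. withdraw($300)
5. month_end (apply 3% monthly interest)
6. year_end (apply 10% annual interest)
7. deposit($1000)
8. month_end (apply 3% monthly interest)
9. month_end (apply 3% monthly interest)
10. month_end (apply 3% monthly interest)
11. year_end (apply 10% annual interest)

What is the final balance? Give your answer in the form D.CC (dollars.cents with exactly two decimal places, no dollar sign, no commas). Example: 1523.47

After 1 (withdraw($300)): balance=$200.00 total_interest=$0.00
After 2 (withdraw($100)): balance=$100.00 total_interest=$0.00
After 3 (deposit($50)): balance=$150.00 total_interest=$0.00
After 4 (withdraw($300)): balance=$0.00 total_interest=$0.00
After 5 (month_end (apply 3% monthly interest)): balance=$0.00 total_interest=$0.00
After 6 (year_end (apply 10% annual interest)): balance=$0.00 total_interest=$0.00
After 7 (deposit($1000)): balance=$1000.00 total_interest=$0.00
After 8 (month_end (apply 3% monthly interest)): balance=$1030.00 total_interest=$30.00
After 9 (month_end (apply 3% monthly interest)): balance=$1060.90 total_interest=$60.90
After 10 (month_end (apply 3% monthly interest)): balance=$1092.72 total_interest=$92.72
After 11 (year_end (apply 10% annual interest)): balance=$1201.99 total_interest=$201.99

Answer: 1201.99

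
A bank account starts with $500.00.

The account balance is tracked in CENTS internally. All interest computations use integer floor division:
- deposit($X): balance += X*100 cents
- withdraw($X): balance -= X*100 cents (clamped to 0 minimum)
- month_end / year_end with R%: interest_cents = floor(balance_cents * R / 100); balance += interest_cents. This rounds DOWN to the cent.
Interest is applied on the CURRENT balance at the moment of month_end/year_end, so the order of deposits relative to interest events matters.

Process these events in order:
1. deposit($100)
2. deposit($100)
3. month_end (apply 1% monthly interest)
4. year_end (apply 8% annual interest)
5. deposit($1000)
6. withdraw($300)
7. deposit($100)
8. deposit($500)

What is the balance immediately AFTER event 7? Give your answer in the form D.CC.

Answer: 1563.56

Derivation:
After 1 (deposit($100)): balance=$600.00 total_interest=$0.00
After 2 (deposit($100)): balance=$700.00 total_interest=$0.00
After 3 (month_end (apply 1% monthly interest)): balance=$707.00 total_interest=$7.00
After 4 (year_end (apply 8% annual interest)): balance=$763.56 total_interest=$63.56
After 5 (deposit($1000)): balance=$1763.56 total_interest=$63.56
After 6 (withdraw($300)): balance=$1463.56 total_interest=$63.56
After 7 (deposit($100)): balance=$1563.56 total_interest=$63.56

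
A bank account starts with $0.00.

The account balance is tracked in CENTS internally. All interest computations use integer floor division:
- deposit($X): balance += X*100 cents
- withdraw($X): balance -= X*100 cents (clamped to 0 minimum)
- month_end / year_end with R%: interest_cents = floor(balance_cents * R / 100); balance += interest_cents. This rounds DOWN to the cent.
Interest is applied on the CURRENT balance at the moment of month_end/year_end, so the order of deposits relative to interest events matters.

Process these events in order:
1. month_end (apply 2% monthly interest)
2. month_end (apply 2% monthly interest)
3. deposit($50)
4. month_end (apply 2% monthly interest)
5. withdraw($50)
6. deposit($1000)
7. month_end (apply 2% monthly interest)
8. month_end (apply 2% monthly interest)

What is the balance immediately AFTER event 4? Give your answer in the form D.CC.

Answer: 51.00

Derivation:
After 1 (month_end (apply 2% monthly interest)): balance=$0.00 total_interest=$0.00
After 2 (month_end (apply 2% monthly interest)): balance=$0.00 total_interest=$0.00
After 3 (deposit($50)): balance=$50.00 total_interest=$0.00
After 4 (month_end (apply 2% monthly interest)): balance=$51.00 total_interest=$1.00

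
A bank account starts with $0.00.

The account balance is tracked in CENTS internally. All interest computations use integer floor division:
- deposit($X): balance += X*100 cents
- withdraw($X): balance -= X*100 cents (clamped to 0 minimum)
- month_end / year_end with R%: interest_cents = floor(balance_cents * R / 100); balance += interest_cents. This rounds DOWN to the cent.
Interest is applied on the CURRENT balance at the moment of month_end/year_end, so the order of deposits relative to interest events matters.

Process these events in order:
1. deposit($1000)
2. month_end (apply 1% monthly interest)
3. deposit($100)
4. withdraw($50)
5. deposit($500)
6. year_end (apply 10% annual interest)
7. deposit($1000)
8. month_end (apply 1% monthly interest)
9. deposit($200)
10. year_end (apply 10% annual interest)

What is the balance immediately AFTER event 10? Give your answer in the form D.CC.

Answer: 3237.47

Derivation:
After 1 (deposit($1000)): balance=$1000.00 total_interest=$0.00
After 2 (month_end (apply 1% monthly interest)): balance=$1010.00 total_interest=$10.00
After 3 (deposit($100)): balance=$1110.00 total_interest=$10.00
After 4 (withdraw($50)): balance=$1060.00 total_interest=$10.00
After 5 (deposit($500)): balance=$1560.00 total_interest=$10.00
After 6 (year_end (apply 10% annual interest)): balance=$1716.00 total_interest=$166.00
After 7 (deposit($1000)): balance=$2716.00 total_interest=$166.00
After 8 (month_end (apply 1% monthly interest)): balance=$2743.16 total_interest=$193.16
After 9 (deposit($200)): balance=$2943.16 total_interest=$193.16
After 10 (year_end (apply 10% annual interest)): balance=$3237.47 total_interest=$487.47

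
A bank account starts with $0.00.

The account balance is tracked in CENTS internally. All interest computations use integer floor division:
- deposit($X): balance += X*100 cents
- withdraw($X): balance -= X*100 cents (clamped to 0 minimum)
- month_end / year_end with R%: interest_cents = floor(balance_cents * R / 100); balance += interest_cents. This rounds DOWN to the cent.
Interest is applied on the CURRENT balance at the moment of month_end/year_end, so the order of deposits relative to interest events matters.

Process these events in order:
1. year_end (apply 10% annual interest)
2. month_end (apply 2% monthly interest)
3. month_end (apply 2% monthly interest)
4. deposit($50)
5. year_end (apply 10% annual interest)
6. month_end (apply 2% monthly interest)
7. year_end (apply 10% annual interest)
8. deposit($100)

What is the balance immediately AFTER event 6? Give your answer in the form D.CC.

After 1 (year_end (apply 10% annual interest)): balance=$0.00 total_interest=$0.00
After 2 (month_end (apply 2% monthly interest)): balance=$0.00 total_interest=$0.00
After 3 (month_end (apply 2% monthly interest)): balance=$0.00 total_interest=$0.00
After 4 (deposit($50)): balance=$50.00 total_interest=$0.00
After 5 (year_end (apply 10% annual interest)): balance=$55.00 total_interest=$5.00
After 6 (month_end (apply 2% monthly interest)): balance=$56.10 total_interest=$6.10

Answer: 56.10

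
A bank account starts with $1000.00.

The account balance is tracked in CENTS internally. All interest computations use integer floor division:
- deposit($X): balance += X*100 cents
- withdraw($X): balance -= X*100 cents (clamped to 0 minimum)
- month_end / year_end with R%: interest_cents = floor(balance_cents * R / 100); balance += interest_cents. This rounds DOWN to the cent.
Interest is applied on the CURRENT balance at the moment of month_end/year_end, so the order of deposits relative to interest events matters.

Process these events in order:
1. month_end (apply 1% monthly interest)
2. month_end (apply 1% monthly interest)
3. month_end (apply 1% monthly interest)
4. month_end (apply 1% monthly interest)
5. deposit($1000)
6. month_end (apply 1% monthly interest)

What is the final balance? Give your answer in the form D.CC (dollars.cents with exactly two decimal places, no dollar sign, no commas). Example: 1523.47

Answer: 2061.00

Derivation:
After 1 (month_end (apply 1% monthly interest)): balance=$1010.00 total_interest=$10.00
After 2 (month_end (apply 1% monthly interest)): balance=$1020.10 total_interest=$20.10
After 3 (month_end (apply 1% monthly interest)): balance=$1030.30 total_interest=$30.30
After 4 (month_end (apply 1% monthly interest)): balance=$1040.60 total_interest=$40.60
After 5 (deposit($1000)): balance=$2040.60 total_interest=$40.60
After 6 (month_end (apply 1% monthly interest)): balance=$2061.00 total_interest=$61.00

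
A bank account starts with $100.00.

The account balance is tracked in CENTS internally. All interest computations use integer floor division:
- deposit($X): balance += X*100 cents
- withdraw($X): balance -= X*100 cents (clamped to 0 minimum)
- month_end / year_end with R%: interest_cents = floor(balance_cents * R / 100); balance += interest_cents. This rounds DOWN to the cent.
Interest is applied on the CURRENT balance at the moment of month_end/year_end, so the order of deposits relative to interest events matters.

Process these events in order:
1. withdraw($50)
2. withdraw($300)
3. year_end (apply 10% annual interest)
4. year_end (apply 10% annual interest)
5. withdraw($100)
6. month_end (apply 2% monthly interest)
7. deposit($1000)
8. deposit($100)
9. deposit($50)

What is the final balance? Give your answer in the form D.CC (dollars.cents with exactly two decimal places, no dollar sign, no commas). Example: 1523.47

After 1 (withdraw($50)): balance=$50.00 total_interest=$0.00
After 2 (withdraw($300)): balance=$0.00 total_interest=$0.00
After 3 (year_end (apply 10% annual interest)): balance=$0.00 total_interest=$0.00
After 4 (year_end (apply 10% annual interest)): balance=$0.00 total_interest=$0.00
After 5 (withdraw($100)): balance=$0.00 total_interest=$0.00
After 6 (month_end (apply 2% monthly interest)): balance=$0.00 total_interest=$0.00
After 7 (deposit($1000)): balance=$1000.00 total_interest=$0.00
After 8 (deposit($100)): balance=$1100.00 total_interest=$0.00
After 9 (deposit($50)): balance=$1150.00 total_interest=$0.00

Answer: 1150.00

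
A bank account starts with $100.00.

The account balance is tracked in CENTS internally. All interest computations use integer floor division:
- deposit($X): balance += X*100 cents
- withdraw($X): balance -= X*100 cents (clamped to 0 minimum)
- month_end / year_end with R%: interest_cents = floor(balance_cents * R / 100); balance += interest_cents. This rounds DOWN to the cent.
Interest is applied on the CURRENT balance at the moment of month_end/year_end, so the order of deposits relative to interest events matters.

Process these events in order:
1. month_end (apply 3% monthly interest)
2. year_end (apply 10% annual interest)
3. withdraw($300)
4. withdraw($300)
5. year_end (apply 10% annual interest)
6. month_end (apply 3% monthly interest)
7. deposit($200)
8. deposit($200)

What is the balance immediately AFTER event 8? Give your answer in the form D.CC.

After 1 (month_end (apply 3% monthly interest)): balance=$103.00 total_interest=$3.00
After 2 (year_end (apply 10% annual interest)): balance=$113.30 total_interest=$13.30
After 3 (withdraw($300)): balance=$0.00 total_interest=$13.30
After 4 (withdraw($300)): balance=$0.00 total_interest=$13.30
After 5 (year_end (apply 10% annual interest)): balance=$0.00 total_interest=$13.30
After 6 (month_end (apply 3% monthly interest)): balance=$0.00 total_interest=$13.30
After 7 (deposit($200)): balance=$200.00 total_interest=$13.30
After 8 (deposit($200)): balance=$400.00 total_interest=$13.30

Answer: 400.00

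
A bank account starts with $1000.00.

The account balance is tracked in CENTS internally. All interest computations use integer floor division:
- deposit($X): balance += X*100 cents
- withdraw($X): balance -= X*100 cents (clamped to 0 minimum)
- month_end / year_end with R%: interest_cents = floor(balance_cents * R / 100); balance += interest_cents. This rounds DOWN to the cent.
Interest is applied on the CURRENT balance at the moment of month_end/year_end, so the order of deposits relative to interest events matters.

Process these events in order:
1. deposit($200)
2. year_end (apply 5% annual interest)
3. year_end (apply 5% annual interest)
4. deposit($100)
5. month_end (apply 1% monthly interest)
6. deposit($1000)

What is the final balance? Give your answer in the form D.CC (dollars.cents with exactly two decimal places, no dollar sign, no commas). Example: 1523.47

After 1 (deposit($200)): balance=$1200.00 total_interest=$0.00
After 2 (year_end (apply 5% annual interest)): balance=$1260.00 total_interest=$60.00
After 3 (year_end (apply 5% annual interest)): balance=$1323.00 total_interest=$123.00
After 4 (deposit($100)): balance=$1423.00 total_interest=$123.00
After 5 (month_end (apply 1% monthly interest)): balance=$1437.23 total_interest=$137.23
After 6 (deposit($1000)): balance=$2437.23 total_interest=$137.23

Answer: 2437.23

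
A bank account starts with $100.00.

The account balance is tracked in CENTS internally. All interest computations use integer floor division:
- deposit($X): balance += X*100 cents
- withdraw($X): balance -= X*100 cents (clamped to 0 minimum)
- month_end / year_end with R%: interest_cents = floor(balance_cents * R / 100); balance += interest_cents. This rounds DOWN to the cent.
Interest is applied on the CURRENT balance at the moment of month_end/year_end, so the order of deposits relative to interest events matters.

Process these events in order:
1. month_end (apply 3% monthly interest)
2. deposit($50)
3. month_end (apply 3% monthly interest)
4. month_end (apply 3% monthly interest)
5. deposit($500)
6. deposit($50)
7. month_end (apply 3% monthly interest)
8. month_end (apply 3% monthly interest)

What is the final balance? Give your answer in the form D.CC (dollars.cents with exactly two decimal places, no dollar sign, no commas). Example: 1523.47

Answer: 755.68

Derivation:
After 1 (month_end (apply 3% monthly interest)): balance=$103.00 total_interest=$3.00
After 2 (deposit($50)): balance=$153.00 total_interest=$3.00
After 3 (month_end (apply 3% monthly interest)): balance=$157.59 total_interest=$7.59
After 4 (month_end (apply 3% monthly interest)): balance=$162.31 total_interest=$12.31
After 5 (deposit($500)): balance=$662.31 total_interest=$12.31
After 6 (deposit($50)): balance=$712.31 total_interest=$12.31
After 7 (month_end (apply 3% monthly interest)): balance=$733.67 total_interest=$33.67
After 8 (month_end (apply 3% monthly interest)): balance=$755.68 total_interest=$55.68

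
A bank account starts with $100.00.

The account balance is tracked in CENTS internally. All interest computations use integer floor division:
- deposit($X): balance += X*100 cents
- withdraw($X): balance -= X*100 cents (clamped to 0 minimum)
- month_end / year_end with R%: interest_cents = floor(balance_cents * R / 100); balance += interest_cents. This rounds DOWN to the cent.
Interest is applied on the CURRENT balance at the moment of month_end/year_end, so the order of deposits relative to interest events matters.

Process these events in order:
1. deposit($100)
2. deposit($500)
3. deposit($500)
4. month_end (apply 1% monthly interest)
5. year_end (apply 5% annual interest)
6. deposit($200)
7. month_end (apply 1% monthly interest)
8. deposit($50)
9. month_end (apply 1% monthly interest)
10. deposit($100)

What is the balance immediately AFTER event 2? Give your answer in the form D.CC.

After 1 (deposit($100)): balance=$200.00 total_interest=$0.00
After 2 (deposit($500)): balance=$700.00 total_interest=$0.00

Answer: 700.00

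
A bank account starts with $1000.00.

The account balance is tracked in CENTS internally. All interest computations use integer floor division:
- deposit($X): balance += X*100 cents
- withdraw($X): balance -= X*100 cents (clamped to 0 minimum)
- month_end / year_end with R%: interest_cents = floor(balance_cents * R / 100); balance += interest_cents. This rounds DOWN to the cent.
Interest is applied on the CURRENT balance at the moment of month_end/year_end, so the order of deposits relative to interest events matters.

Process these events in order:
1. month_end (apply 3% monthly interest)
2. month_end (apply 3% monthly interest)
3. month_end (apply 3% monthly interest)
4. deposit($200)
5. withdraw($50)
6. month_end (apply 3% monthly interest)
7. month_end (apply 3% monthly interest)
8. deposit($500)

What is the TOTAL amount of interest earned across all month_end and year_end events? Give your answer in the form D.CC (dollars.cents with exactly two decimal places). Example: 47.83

After 1 (month_end (apply 3% monthly interest)): balance=$1030.00 total_interest=$30.00
After 2 (month_end (apply 3% monthly interest)): balance=$1060.90 total_interest=$60.90
After 3 (month_end (apply 3% monthly interest)): balance=$1092.72 total_interest=$92.72
After 4 (deposit($200)): balance=$1292.72 total_interest=$92.72
After 5 (withdraw($50)): balance=$1242.72 total_interest=$92.72
After 6 (month_end (apply 3% monthly interest)): balance=$1280.00 total_interest=$130.00
After 7 (month_end (apply 3% monthly interest)): balance=$1318.40 total_interest=$168.40
After 8 (deposit($500)): balance=$1818.40 total_interest=$168.40

Answer: 168.40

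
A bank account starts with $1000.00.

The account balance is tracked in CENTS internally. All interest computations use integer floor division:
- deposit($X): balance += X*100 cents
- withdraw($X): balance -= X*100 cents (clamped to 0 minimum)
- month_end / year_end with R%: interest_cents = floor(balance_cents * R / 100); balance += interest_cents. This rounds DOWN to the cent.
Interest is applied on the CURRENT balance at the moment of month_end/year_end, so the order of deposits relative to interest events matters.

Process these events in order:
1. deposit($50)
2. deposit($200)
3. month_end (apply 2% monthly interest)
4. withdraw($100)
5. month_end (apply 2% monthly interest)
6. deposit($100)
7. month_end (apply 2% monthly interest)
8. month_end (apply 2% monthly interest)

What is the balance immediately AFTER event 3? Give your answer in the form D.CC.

Answer: 1275.00

Derivation:
After 1 (deposit($50)): balance=$1050.00 total_interest=$0.00
After 2 (deposit($200)): balance=$1250.00 total_interest=$0.00
After 3 (month_end (apply 2% monthly interest)): balance=$1275.00 total_interest=$25.00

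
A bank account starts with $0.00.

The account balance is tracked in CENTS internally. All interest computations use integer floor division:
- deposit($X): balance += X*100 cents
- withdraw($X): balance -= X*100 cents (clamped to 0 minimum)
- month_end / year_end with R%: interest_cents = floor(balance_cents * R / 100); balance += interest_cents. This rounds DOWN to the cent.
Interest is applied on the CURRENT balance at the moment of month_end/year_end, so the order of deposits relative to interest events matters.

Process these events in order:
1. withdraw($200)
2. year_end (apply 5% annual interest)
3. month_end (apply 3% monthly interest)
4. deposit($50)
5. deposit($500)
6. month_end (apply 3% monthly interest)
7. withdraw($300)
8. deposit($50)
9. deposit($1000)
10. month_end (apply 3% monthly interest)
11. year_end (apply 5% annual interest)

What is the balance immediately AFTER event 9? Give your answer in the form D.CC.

Answer: 1316.50

Derivation:
After 1 (withdraw($200)): balance=$0.00 total_interest=$0.00
After 2 (year_end (apply 5% annual interest)): balance=$0.00 total_interest=$0.00
After 3 (month_end (apply 3% monthly interest)): balance=$0.00 total_interest=$0.00
After 4 (deposit($50)): balance=$50.00 total_interest=$0.00
After 5 (deposit($500)): balance=$550.00 total_interest=$0.00
After 6 (month_end (apply 3% monthly interest)): balance=$566.50 total_interest=$16.50
After 7 (withdraw($300)): balance=$266.50 total_interest=$16.50
After 8 (deposit($50)): balance=$316.50 total_interest=$16.50
After 9 (deposit($1000)): balance=$1316.50 total_interest=$16.50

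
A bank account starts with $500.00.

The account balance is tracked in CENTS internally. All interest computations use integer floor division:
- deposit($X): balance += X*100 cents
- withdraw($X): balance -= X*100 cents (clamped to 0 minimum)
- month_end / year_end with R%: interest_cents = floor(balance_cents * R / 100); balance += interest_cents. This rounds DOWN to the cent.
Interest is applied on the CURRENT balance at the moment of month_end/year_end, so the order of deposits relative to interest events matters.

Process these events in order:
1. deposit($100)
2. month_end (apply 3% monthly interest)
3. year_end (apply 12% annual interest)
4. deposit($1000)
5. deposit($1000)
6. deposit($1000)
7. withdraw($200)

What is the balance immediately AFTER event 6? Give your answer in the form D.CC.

After 1 (deposit($100)): balance=$600.00 total_interest=$0.00
After 2 (month_end (apply 3% monthly interest)): balance=$618.00 total_interest=$18.00
After 3 (year_end (apply 12% annual interest)): balance=$692.16 total_interest=$92.16
After 4 (deposit($1000)): balance=$1692.16 total_interest=$92.16
After 5 (deposit($1000)): balance=$2692.16 total_interest=$92.16
After 6 (deposit($1000)): balance=$3692.16 total_interest=$92.16

Answer: 3692.16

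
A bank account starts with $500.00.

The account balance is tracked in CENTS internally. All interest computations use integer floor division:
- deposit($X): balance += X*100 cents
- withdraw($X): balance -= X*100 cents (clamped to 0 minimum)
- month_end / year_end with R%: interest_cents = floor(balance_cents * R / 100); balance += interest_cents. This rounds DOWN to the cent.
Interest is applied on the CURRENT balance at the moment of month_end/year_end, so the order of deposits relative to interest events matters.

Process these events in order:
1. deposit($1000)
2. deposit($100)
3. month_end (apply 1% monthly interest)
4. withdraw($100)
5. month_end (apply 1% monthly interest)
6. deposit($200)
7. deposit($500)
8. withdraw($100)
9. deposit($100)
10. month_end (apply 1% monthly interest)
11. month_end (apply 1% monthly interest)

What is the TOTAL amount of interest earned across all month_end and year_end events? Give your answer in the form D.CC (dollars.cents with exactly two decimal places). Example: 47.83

After 1 (deposit($1000)): balance=$1500.00 total_interest=$0.00
After 2 (deposit($100)): balance=$1600.00 total_interest=$0.00
After 3 (month_end (apply 1% monthly interest)): balance=$1616.00 total_interest=$16.00
After 4 (withdraw($100)): balance=$1516.00 total_interest=$16.00
After 5 (month_end (apply 1% monthly interest)): balance=$1531.16 total_interest=$31.16
After 6 (deposit($200)): balance=$1731.16 total_interest=$31.16
After 7 (deposit($500)): balance=$2231.16 total_interest=$31.16
After 8 (withdraw($100)): balance=$2131.16 total_interest=$31.16
After 9 (deposit($100)): balance=$2231.16 total_interest=$31.16
After 10 (month_end (apply 1% monthly interest)): balance=$2253.47 total_interest=$53.47
After 11 (month_end (apply 1% monthly interest)): balance=$2276.00 total_interest=$76.00

Answer: 76.00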